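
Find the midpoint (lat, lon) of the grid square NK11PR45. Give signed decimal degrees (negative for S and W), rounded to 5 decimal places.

11.73125, 83.28750

Field N=13, K=10: +13·20° lon, +10·10° lat → SW at lon 80°, lat 10°.
Square 1, 1: +1·2° lon, +1·1° lat → SW at lon 82°, lat 11°.
Subsquare p=15, r=17: +15·0.0833333° lon, +17·0.0416667° lat → SW at lon 83.25°, lat 11.7083°.
Extended square 4, 5: +4·0.00833333° lon, +5·0.00416667° lat → SW at lon 83.2833°, lat 11.7292°.
Cell spans 0.00833333° lon × 0.00416667° lat. Centre is SW corner plus half of each.
latitude 11.73125, longitude 83.28750.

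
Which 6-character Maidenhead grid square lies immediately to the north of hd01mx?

Latitude subsquare x = 23; +1 → 24, wraps to 0 = a, carry into square.
Latitude square 1; +1 → 2.
The longitude characters are unchanged.

HD02ma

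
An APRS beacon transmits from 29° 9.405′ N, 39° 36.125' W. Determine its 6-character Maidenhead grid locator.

HL09ed

Shift to the Maidenhead origin (180°W, 90°S): lon 140.3979, lat 119.1568.
Field: lon ⌊140.3979/20⌋ = 7 → H; lat ⌊119.1568/10⌋ = 11 → L.
Square: lon ⌊0.3979/2⌋ = 0; lat ⌊9.1568/1⌋ = 9.
Subsquare: lon ⌊0.3979/0.0833333⌋ = 4 → e; lat ⌊0.1568/0.0416667⌋ = 3 → d.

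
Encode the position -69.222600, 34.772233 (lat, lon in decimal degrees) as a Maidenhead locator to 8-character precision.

KC70js26

Shift to the Maidenhead origin (180°W, 90°S): lon 214.77223, lat 20.77740.
Field: 214.77223/20 → 10 → K, 20.77740/10 → 2 → C; chars KC.
Square: 14.77223/2 → 7, 0.77740/1 → 0; chars 70.
Subsquare: 0.77223/0.0833333 → 9 → j, 0.77740/0.0416667 → 18 → s; chars js.
Extended square: 0.02223/0.00833333 → 2, 0.02740/0.00416667 → 6; chars 26.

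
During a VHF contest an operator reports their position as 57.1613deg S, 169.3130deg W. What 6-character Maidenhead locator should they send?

Offset from 180°W / 90°S: lon 10.6870°, lat 32.8387°.
Field: 10.6870/20 → 0 → A, 32.8387/10 → 3 → D; chars AD.
Square: 10.6870/2 → 5, 2.8387/1 → 2; chars 52.
Subsquare: 0.6870/0.0833333 → 8 → i, 0.8387/0.0416667 → 20 → u; chars iu.

AD52iu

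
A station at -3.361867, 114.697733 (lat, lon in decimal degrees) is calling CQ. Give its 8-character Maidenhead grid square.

OI76ip33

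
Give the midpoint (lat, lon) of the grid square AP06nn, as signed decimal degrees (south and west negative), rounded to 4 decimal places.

66.5625, -178.8750

Field A=0, P=15: +0·20° lon, +15·10° lat → SW at lon -180°, lat 60°.
Square 0, 6: +0·2° lon, +6·1° lat → SW at lon -180°, lat 66°.
Subsquare n=13, n=13: +13·0.0833333° lon, +13·0.0416667° lat → SW at lon -178.917°, lat 66.5417°.
Cell spans 0.0833333° lon × 0.0416667° lat. Centre is SW corner plus half of each.
latitude 66.5625, longitude -178.8750.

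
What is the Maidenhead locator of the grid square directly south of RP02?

RP01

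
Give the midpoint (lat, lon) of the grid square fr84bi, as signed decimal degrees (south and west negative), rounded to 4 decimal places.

Field F=5, R=17: +5·20° lon, +17·10° lat → SW at lon -80°, lat 80°.
Square 8, 4: +8·2° lon, +4·1° lat → SW at lon -64°, lat 84°.
Subsquare b=1, i=8: +1·0.0833333° lon, +8·0.0416667° lat → SW at lon -63.9167°, lat 84.3333°.
Cell spans 0.0833333° lon × 0.0416667° lat. Centre is SW corner plus half of each.
latitude 84.3542, longitude -63.8750.

84.3542, -63.8750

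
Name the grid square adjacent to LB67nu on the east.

Longitude subsquare n = 13; +1 → 14 = o.
The latitude characters are unchanged.

LB67ou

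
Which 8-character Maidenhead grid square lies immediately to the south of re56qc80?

Latitude extended square 0; −1 → -1, wraps to 9, carry into subsquare.
Latitude subsquare c = 2; −1 → 1 = b.
The longitude characters are unchanged.

RE56qb89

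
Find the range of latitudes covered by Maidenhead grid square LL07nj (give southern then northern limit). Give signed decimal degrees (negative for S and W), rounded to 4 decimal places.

Field L=11, L=11: +11·20° lon, +11·10° lat → SW at lon 40°, lat 20°.
Square 0, 7: +0·2° lon, +7·1° lat → SW at lon 40°, lat 27°.
Subsquare n=13, j=9: +13·0.0833333° lon, +9·0.0416667° lat → SW at lon 41.0833°, lat 27.375°.
Cell spans 0.0833333° lon × 0.0416667° lat.
south 27.3750, north 27.4167.

27.3750, 27.4167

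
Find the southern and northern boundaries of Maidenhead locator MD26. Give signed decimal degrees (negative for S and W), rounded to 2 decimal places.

-54.00, -53.00

Field M=12, D=3: +12·20° lon, +3·10° lat → SW at lon 60°, lat -60°.
Square 2, 6: +2·2° lon, +6·1° lat → SW at lon 64°, lat -54°.
Cell spans 2° lon × 1° lat.
south -54.00, north -53.00.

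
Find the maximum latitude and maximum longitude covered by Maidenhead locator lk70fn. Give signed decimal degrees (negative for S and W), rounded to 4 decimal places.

10.5833, 54.5000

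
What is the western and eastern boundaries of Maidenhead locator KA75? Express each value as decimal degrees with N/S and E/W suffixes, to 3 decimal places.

34.000° E, 36.000° E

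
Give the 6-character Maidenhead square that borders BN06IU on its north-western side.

Longitude subsquare i = 8; −1 → 7 = h.
Latitude subsquare u = 20; +1 → 21 = v.

BN06hv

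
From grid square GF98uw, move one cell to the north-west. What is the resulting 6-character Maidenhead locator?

GF98tx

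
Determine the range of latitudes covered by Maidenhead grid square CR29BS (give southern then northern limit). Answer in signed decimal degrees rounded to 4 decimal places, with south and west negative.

89.7500, 89.7917

Field C=2, R=17: +2·20° lon, +17·10° lat → SW at lon -140°, lat 80°.
Square 2, 9: +2·2° lon, +9·1° lat → SW at lon -136°, lat 89°.
Subsquare b=1, s=18: +1·0.0833333° lon, +18·0.0416667° lat → SW at lon -135.917°, lat 89.75°.
Cell spans 0.0833333° lon × 0.0416667° lat.
south 89.7500, north 89.7917.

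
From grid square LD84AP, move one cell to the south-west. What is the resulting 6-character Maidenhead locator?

Longitude subsquare a = 0; −1 → -1, wraps to 23 = x, carry into square.
Longitude square 8; −1 → 7.
Latitude subsquare p = 15; −1 → 14 = o.

LD74xo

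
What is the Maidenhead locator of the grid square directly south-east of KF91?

Longitude square 9; +1 → 10, wraps to 0, carry into field.
Longitude field K = 10; +1 → 11 = L.
Latitude square 1; −1 → 0.

LF00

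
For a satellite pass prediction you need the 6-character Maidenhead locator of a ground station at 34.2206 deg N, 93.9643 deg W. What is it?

EM34af

Add 180° to longitude and 90° to latitude: 86.0357, 124.2206.
Field: lon ⌊86.0357/20⌋ = 4 → E; lat ⌊124.2206/10⌋ = 12 → M.
Square: lon ⌊6.0357/2⌋ = 3; lat ⌊4.2206/1⌋ = 4.
Subsquare: lon ⌊0.0357/0.0833333⌋ = 0 → a; lat ⌊0.2206/0.0416667⌋ = 5 → f.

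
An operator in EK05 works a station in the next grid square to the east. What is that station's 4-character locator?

Longitude square 0; +1 → 1.
The latitude characters are unchanged.

EK15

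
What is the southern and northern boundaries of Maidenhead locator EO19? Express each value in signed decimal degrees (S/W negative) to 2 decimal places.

59.00, 60.00

Field E=4, O=14: +4·20° lon, +14·10° lat → SW at lon -100°, lat 50°.
Square 1, 9: +1·2° lon, +9·1° lat → SW at lon -98°, lat 59°.
Cell spans 2° lon × 1° lat.
south 59.00, north 60.00.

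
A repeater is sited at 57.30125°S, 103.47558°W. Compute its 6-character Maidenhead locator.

DD82gq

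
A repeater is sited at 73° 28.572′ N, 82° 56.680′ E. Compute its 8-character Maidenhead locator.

NQ13ll34

Shift to the Maidenhead origin (180°W, 90°S): lon 262.94467, lat 163.47620.
Field: 262.94467/20 → 13 → N, 163.47620/10 → 16 → Q; chars NQ.
Square: 2.94467/2 → 1, 3.47620/1 → 3; chars 13.
Subsquare: 0.94467/0.0833333 → 11 → l, 0.47620/0.0416667 → 11 → l; chars ll.
Extended square: 0.02800/0.00833333 → 3, 0.01787/0.00416667 → 4; chars 34.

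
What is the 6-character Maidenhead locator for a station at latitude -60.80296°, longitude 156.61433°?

QC89he

Add 180° to longitude and 90° to latitude: 336.6143, 29.1970.
Field: lon ⌊336.6143/20⌋ = 16 → Q; lat ⌊29.1970/10⌋ = 2 → C.
Square: lon ⌊16.6143/2⌋ = 8; lat ⌊9.1970/1⌋ = 9.
Subsquare: lon ⌊0.6143/0.0833333⌋ = 7 → h; lat ⌊0.1970/0.0416667⌋ = 4 → e.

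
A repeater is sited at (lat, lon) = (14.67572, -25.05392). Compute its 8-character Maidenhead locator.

Shift to the Maidenhead origin (180°W, 90°S): lon 154.94608, lat 104.67572.
Field: 154.94608/20 → 7 → H, 104.67572/10 → 10 → K; chars HK.
Square: 14.94608/2 → 7, 4.67572/1 → 4; chars 74.
Subsquare: 0.94608/0.0833333 → 11 → l, 0.67572/0.0416667 → 16 → q; chars lq.
Extended square: 0.02941/0.00833333 → 3, 0.00905/0.00416667 → 2; chars 32.

HK74lq32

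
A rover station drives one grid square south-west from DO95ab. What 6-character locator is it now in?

DO85xa

Longitude subsquare a = 0; −1 → -1, wraps to 23 = x, carry into square.
Longitude square 9; −1 → 8.
Latitude subsquare b = 1; −1 → 0 = a.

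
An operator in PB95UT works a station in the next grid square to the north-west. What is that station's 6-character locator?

PB95tu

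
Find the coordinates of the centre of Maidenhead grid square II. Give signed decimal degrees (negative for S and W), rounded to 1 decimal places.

-5.0, -10.0

Field I=8, I=8: +8·20° lon, +8·10° lat → SW at lon -20°, lat -10°.
Cell spans 20° lon × 10° lat. Centre is SW corner plus half of each.
latitude -5.0, longitude -10.0.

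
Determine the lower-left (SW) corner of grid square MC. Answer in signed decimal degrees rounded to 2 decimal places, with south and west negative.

-70.00, 60.00

Field M=12, C=2: +12·20° lon, +2·10° lat → SW at lon 60°, lat -70°.
latitude -70.00, longitude 60.00.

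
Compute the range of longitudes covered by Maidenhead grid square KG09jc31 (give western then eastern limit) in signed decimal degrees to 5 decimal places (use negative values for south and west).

20.77500, 20.78333

Field K=10, G=6: +10·20° lon, +6·10° lat → SW at lon 20°, lat -30°.
Square 0, 9: +0·2° lon, +9·1° lat → SW at lon 20°, lat -21°.
Subsquare j=9, c=2: +9·0.0833333° lon, +2·0.0416667° lat → SW at lon 20.75°, lat -20.9167°.
Extended square 3, 1: +3·0.00833333° lon, +1·0.00416667° lat → SW at lon 20.775°, lat -20.9125°.
Cell spans 0.00833333° lon × 0.00416667° lat.
west 20.77500, east 20.78333.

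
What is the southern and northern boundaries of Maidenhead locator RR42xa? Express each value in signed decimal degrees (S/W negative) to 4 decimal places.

82.0000, 82.0417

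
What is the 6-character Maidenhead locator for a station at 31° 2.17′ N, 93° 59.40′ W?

EM31aa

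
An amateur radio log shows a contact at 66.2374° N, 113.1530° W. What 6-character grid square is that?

Shift to the Maidenhead origin (180°W, 90°S): lon 66.8470, lat 156.2374.
Field: lon ⌊66.8470/20⌋ = 3 → D; lat ⌊156.2374/10⌋ = 15 → P.
Square: lon ⌊6.8470/2⌋ = 3; lat ⌊6.2374/1⌋ = 6.
Subsquare: lon ⌊0.8470/0.0833333⌋ = 10 → k; lat ⌊0.2374/0.0416667⌋ = 5 → f.

DP36kf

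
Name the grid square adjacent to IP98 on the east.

Longitude square 9; +1 → 10, wraps to 0, carry into field.
Longitude field I = 8; +1 → 9 = J.
The latitude characters are unchanged.

JP08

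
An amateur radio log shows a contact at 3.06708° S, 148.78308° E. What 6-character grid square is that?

QI46jw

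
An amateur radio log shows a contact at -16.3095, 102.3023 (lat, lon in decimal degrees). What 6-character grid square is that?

OH13dq

Add 180° to longitude and 90° to latitude: 282.3023, 73.6905.
Field: lon ⌊282.3023/20⌋ = 14 → O; lat ⌊73.6905/10⌋ = 7 → H.
Square: lon ⌊2.3023/2⌋ = 1; lat ⌊3.6905/1⌋ = 3.
Subsquare: lon ⌊0.3023/0.0833333⌋ = 3 → d; lat ⌊0.6905/0.0416667⌋ = 16 → q.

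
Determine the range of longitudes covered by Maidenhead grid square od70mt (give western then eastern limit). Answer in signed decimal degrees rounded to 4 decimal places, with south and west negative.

Field O=14, D=3: +14·20° lon, +3·10° lat → SW at lon 100°, lat -60°.
Square 7, 0: +7·2° lon, +0·1° lat → SW at lon 114°, lat -60°.
Subsquare m=12, t=19: +12·0.0833333° lon, +19·0.0416667° lat → SW at lon 115°, lat -59.2083°.
Cell spans 0.0833333° lon × 0.0416667° lat.
west 115.0000, east 115.0833.

115.0000, 115.0833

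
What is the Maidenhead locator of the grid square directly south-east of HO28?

Longitude square 2; +1 → 3.
Latitude square 8; −1 → 7.

HO37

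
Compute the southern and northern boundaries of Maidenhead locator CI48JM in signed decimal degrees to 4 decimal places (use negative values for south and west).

-1.5000, -1.4583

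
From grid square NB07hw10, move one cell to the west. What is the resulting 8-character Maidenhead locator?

Longitude extended square 1; −1 → 0.
The latitude characters are unchanged.

NB07hw00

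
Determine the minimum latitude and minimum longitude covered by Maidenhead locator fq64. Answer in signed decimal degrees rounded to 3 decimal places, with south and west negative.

74.000, -68.000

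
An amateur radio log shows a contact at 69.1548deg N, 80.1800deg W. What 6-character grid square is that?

Add 180° to longitude and 90° to latitude: 99.8200, 159.1548.
Field: 99.8200/20 → 4 → E, 159.1548/10 → 15 → P; chars EP.
Square: 19.8200/2 → 9, 9.1548/1 → 9; chars 99.
Subsquare: 1.8200/0.0833333 → 21 → v, 0.1548/0.0416667 → 3 → d; chars vd.

EP99vd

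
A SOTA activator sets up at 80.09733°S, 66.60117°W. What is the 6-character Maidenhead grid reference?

FA69qv

Offset from 180°W / 90°S: lon 113.3988°, lat 9.9027°.
Field: 113.3988/20 → 5 → F, 9.9027/10 → 0 → A; chars FA.
Square: 13.3988/2 → 6, 9.9027/1 → 9; chars 69.
Subsquare: 1.3988/0.0833333 → 16 → q, 0.9027/0.0416667 → 21 → v; chars qv.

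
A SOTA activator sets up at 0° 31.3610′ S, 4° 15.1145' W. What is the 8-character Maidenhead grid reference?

II79ul94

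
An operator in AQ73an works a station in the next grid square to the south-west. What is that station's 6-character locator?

AQ63xm

Longitude subsquare a = 0; −1 → -1, wraps to 23 = x, carry into square.
Longitude square 7; −1 → 6.
Latitude subsquare n = 13; −1 → 12 = m.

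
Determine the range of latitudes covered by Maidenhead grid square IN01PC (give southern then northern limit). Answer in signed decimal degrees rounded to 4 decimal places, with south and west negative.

Field I=8, N=13: +8·20° lon, +13·10° lat → SW at lon -20°, lat 40°.
Square 0, 1: +0·2° lon, +1·1° lat → SW at lon -20°, lat 41°.
Subsquare p=15, c=2: +15·0.0833333° lon, +2·0.0416667° lat → SW at lon -18.75°, lat 41.0833°.
Cell spans 0.0833333° lon × 0.0416667° lat.
south 41.0833, north 41.1250.

41.0833, 41.1250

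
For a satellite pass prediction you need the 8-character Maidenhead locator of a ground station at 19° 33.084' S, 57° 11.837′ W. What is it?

GH10jk67

Shift to the Maidenhead origin (180°W, 90°S): lon 122.80272, lat 70.44860.
Field: lon ⌊122.80272/20⌋ = 6 → G; lat ⌊70.44860/10⌋ = 7 → H.
Square: lon ⌊2.80272/2⌋ = 1; lat ⌊0.44860/1⌋ = 0.
Subsquare: lon ⌊0.80272/0.0833333⌋ = 9 → j; lat ⌊0.44860/0.0416667⌋ = 10 → k.
Extended square: lon ⌊0.05272/0.00833333⌋ = 6; lat ⌊0.03193/0.00416667⌋ = 7.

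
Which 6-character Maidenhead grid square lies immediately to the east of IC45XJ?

IC55aj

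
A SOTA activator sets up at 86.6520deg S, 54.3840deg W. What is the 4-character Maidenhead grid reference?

GA23

Shift to the Maidenhead origin (180°W, 90°S): lon 125.62, lat 3.35.
Field: 125.62/20 → 6 → G, 3.35/10 → 0 → A; chars GA.
Square: 5.62/2 → 2, 3.35/1 → 3; chars 23.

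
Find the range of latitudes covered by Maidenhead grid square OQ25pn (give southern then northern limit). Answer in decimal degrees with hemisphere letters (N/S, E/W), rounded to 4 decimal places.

75.5417° N, 75.5833° N

Field O=14, Q=16: +14·20° lon, +16·10° lat → SW at lon 100°, lat 70°.
Square 2, 5: +2·2° lon, +5·1° lat → SW at lon 104°, lat 75°.
Subsquare p=15, n=13: +15·0.0833333° lon, +13·0.0416667° lat → SW at lon 105.25°, lat 75.5417°.
Cell spans 0.0833333° lon × 0.0416667° lat.
south 75.5417° N, north 75.5833° N.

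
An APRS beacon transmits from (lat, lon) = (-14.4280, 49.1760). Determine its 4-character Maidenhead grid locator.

LH45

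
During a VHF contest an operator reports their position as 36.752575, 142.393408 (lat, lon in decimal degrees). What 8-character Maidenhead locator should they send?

Shift to the Maidenhead origin (180°W, 90°S): lon 322.39341, lat 126.75258.
Field: 322.39341/20 → 16 → Q, 126.75258/10 → 12 → M; chars QM.
Square: 2.39341/2 → 1, 6.75258/1 → 6; chars 16.
Subsquare: 0.39341/0.0833333 → 4 → e, 0.75258/0.0416667 → 18 → s; chars es.
Extended square: 0.06007/0.00833333 → 7, 0.00258/0.00416667 → 0; chars 70.

QM16es70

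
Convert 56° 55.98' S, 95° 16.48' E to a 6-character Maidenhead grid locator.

ND73pb

Offset from 180°W / 90°S: lon 275.2747°, lat 33.0670°.
Field: 275.2747/20 → 13 → N, 33.0670/10 → 3 → D; chars ND.
Square: 15.2747/2 → 7, 3.0670/1 → 3; chars 73.
Subsquare: 1.2747/0.0833333 → 15 → p, 0.0670/0.0416667 → 1 → b; chars pb.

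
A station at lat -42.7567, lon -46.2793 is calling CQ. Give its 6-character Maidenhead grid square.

Offset from 180°W / 90°S: lon 133.7207°, lat 47.2433°.
Field (20°×10°, letters A–R): 133.7207/20 → 6 → G, 47.2433/10 → 4 → E; chars GE.
Square (2°×1°, digits 0–9): 13.7207/2 → 6, 7.2433/1 → 7; chars 67.
Subsquare (5′×2.5′, letters a–x): 1.7207/0.0833333 → 20 → u, 0.2433/0.0416667 → 5 → f; chars uf.

GE67uf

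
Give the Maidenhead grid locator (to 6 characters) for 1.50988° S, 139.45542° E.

Offset from 180°W / 90°S: lon 319.4554°, lat 88.4901°.
Field: 319.4554/20 → 15 → P, 88.4901/10 → 8 → I; chars PI.
Square: 19.4554/2 → 9, 8.4901/1 → 8; chars 98.
Subsquare: 1.4554/0.0833333 → 17 → r, 0.4901/0.0416667 → 11 → l; chars rl.

PI98rl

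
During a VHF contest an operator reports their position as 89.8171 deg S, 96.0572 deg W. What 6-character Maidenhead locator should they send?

Offset from 180°W / 90°S: lon 83.9428°, lat 0.1829°.
Field: lon ⌊83.9428/20⌋ = 4 → E; lat ⌊0.1829/10⌋ = 0 → A.
Square: lon ⌊3.9428/2⌋ = 1; lat ⌊0.1829/1⌋ = 0.
Subsquare: lon ⌊1.9428/0.0833333⌋ = 23 → x; lat ⌊0.1829/0.0416667⌋ = 4 → e.

EA10xe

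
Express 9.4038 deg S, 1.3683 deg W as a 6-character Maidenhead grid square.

Add 180° to longitude and 90° to latitude: 178.6317, 80.5962.
Field: lon ⌊178.6317/20⌋ = 8 → I; lat ⌊80.5962/10⌋ = 8 → I.
Square: lon ⌊18.6317/2⌋ = 9; lat ⌊0.5962/1⌋ = 0.
Subsquare: lon ⌊0.6317/0.0833333⌋ = 7 → h; lat ⌊0.5962/0.0416667⌋ = 14 → o.

II90ho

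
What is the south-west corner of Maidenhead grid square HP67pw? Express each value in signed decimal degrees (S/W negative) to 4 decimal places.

67.9167, -26.7500

Field H=7, P=15: +7·20° lon, +15·10° lat → SW at lon -40°, lat 60°.
Square 6, 7: +6·2° lon, +7·1° lat → SW at lon -28°, lat 67°.
Subsquare p=15, w=22: +15·0.0833333° lon, +22·0.0416667° lat → SW at lon -26.75°, lat 67.9167°.
latitude 67.9167, longitude -26.7500.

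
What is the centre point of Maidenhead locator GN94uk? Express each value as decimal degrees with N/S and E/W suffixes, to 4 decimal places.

44.4375° N, 40.2917° W

Field G=6, N=13: +6·20° lon, +13·10° lat → SW at lon -60°, lat 40°.
Square 9, 4: +9·2° lon, +4·1° lat → SW at lon -42°, lat 44°.
Subsquare u=20, k=10: +20·0.0833333° lon, +10·0.0416667° lat → SW at lon -40.3333°, lat 44.4167°.
Cell spans 0.0833333° lon × 0.0416667° lat. Centre is SW corner plus half of each.
latitude 44.4375° N, longitude 40.2917° W.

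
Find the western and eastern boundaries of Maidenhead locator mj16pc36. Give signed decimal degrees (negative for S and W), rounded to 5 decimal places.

63.27500, 63.28333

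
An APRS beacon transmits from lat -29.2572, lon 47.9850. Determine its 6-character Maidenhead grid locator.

LG30xr

Shift to the Maidenhead origin (180°W, 90°S): lon 227.9850, lat 60.7428.
Field (20°×10°, letters A–R): 227.9850/20 → 11 → L, 60.7428/10 → 6 → G; chars LG.
Square (2°×1°, digits 0–9): 7.9850/2 → 3, 0.7428/1 → 0; chars 30.
Subsquare (5′×2.5′, letters a–x): 1.9850/0.0833333 → 23 → x, 0.7428/0.0416667 → 17 → r; chars xr.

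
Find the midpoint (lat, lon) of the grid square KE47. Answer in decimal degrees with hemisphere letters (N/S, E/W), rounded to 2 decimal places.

Field K=10, E=4: +10·20° lon, +4·10° lat → SW at lon 20°, lat -50°.
Square 4, 7: +4·2° lon, +7·1° lat → SW at lon 28°, lat -43°.
Cell spans 2° lon × 1° lat. Centre is SW corner plus half of each.
latitude 42.50° S, longitude 29.00° E.

42.50° S, 29.00° E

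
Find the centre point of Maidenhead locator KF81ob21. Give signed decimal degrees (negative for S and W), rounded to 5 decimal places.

Field K=10, F=5: +10·20° lon, +5·10° lat → SW at lon 20°, lat -40°.
Square 8, 1: +8·2° lon, +1·1° lat → SW at lon 36°, lat -39°.
Subsquare o=14, b=1: +14·0.0833333° lon, +1·0.0416667° lat → SW at lon 37.1667°, lat -38.9583°.
Extended square 2, 1: +2·0.00833333° lon, +1·0.00416667° lat → SW at lon 37.1833°, lat -38.9542°.
Cell spans 0.00833333° lon × 0.00416667° lat. Centre is SW corner plus half of each.
latitude -38.95208, longitude 37.18750.

-38.95208, 37.18750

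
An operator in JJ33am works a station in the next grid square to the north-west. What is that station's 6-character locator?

JJ23xn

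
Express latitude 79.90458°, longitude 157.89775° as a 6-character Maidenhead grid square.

Offset from 180°W / 90°S: lon 337.8977°, lat 169.9046°.
Field: lon ⌊337.8977/20⌋ = 16 → Q; lat ⌊169.9046/10⌋ = 16 → Q.
Square: lon ⌊17.8977/2⌋ = 8; lat ⌊9.9046/1⌋ = 9.
Subsquare: lon ⌊1.8977/0.0833333⌋ = 22 → w; lat ⌊0.9046/0.0416667⌋ = 21 → v.

QQ89wv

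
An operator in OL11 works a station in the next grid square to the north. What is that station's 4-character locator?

OL12

Latitude square 1; +1 → 2.
The longitude characters are unchanged.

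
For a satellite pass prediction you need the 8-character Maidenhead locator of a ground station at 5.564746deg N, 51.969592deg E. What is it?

Offset from 180°W / 90°S: lon 231.96959°, lat 95.56475°.
Field (20°×10°, letters A–R): lon ⌊231.96959/20⌋ = 11 → L; lat ⌊95.56475/10⌋ = 9 → J.
Square (2°×1°, digits 0–9): lon ⌊11.96959/2⌋ = 5; lat ⌊5.56475/1⌋ = 5.
Subsquare (5′×2.5′, letters a–x): lon ⌊1.96959/0.0833333⌋ = 23 → x; lat ⌊0.56475/0.0416667⌋ = 13 → n.
Extended square (30″×15″, digits 0–9): lon ⌊0.05293/0.00833333⌋ = 6; lat ⌊0.02308/0.00416667⌋ = 5.

LJ55xn65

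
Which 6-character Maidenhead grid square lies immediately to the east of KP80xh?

KP90ah

Longitude subsquare x = 23; +1 → 24, wraps to 0 = a, carry into square.
Longitude square 8; +1 → 9.
The latitude characters are unchanged.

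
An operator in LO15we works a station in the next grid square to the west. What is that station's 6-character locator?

Longitude subsquare w = 22; −1 → 21 = v.
The latitude characters are unchanged.

LO15ve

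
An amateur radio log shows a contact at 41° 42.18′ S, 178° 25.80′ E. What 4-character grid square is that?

Offset from 180°W / 90°S: lon 358.43°, lat 48.30°.
Field (20°×10°, letters A–R): lon ⌊358.43/20⌋ = 17 → R; lat ⌊48.30/10⌋ = 4 → E.
Square (2°×1°, digits 0–9): lon ⌊18.43/2⌋ = 9; lat ⌊8.30/1⌋ = 8.

RE98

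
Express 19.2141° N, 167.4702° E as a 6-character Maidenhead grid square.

RK39rf

Offset from 180°W / 90°S: lon 347.4702°, lat 109.2141°.
Field: lon ⌊347.4702/20⌋ = 17 → R; lat ⌊109.2141/10⌋ = 10 → K.
Square: lon ⌊7.4702/2⌋ = 3; lat ⌊9.2141/1⌋ = 9.
Subsquare: lon ⌊1.4702/0.0833333⌋ = 17 → r; lat ⌊0.2141/0.0416667⌋ = 5 → f.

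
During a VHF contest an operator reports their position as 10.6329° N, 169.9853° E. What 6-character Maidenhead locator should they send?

RK40xp

Add 180° to longitude and 90° to latitude: 349.9853, 100.6329.
Field (20°×10°, letters A–R): lon ⌊349.9853/20⌋ = 17 → R; lat ⌊100.6329/10⌋ = 10 → K.
Square (2°×1°, digits 0–9): lon ⌊9.9853/2⌋ = 4; lat ⌊0.6329/1⌋ = 0.
Subsquare (5′×2.5′, letters a–x): lon ⌊1.9853/0.0833333⌋ = 23 → x; lat ⌊0.6329/0.0416667⌋ = 15 → p.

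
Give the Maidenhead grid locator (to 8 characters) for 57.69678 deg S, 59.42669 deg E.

Shift to the Maidenhead origin (180°W, 90°S): lon 239.42669, lat 32.30322.
Field: lon ⌊239.42669/20⌋ = 11 → L; lat ⌊32.30322/10⌋ = 3 → D.
Square: lon ⌊19.42669/2⌋ = 9; lat ⌊2.30322/1⌋ = 2.
Subsquare: lon ⌊1.42669/0.0833333⌋ = 17 → r; lat ⌊0.30322/0.0416667⌋ = 7 → h.
Extended square: lon ⌊0.01002/0.00833333⌋ = 1; lat ⌊0.01155/0.00416667⌋ = 2.

LD92rh12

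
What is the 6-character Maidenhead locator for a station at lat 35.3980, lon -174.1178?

Offset from 180°W / 90°S: lon 5.8822°, lat 125.3980°.
Field: 5.8822/20 → 0 → A, 125.3980/10 → 12 → M; chars AM.
Square: 5.8822/2 → 2, 5.3980/1 → 5; chars 25.
Subsquare: 1.8822/0.0833333 → 22 → w, 0.3980/0.0416667 → 9 → j; chars wj.

AM25wj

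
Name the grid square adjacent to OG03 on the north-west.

NG94

Longitude square 0; −1 → -1, wraps to 9, carry into field.
Longitude field O = 14; −1 → 13 = N.
Latitude square 3; +1 → 4.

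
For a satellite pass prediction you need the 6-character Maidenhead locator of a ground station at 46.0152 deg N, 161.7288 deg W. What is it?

AN96da

Shift to the Maidenhead origin (180°W, 90°S): lon 18.2712, lat 136.0152.
Field: lon ⌊18.2712/20⌋ = 0 → A; lat ⌊136.0152/10⌋ = 13 → N.
Square: lon ⌊18.2712/2⌋ = 9; lat ⌊6.0152/1⌋ = 6.
Subsquare: lon ⌊0.2712/0.0833333⌋ = 3 → d; lat ⌊0.0152/0.0416667⌋ = 0 → a.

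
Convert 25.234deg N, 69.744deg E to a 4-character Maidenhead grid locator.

ML45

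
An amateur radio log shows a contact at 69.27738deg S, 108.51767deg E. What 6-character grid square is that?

OC40gr

Add 180° to longitude and 90° to latitude: 288.5177, 20.7226.
Field: lon ⌊288.5177/20⌋ = 14 → O; lat ⌊20.7226/10⌋ = 2 → C.
Square: lon ⌊8.5177/2⌋ = 4; lat ⌊0.7226/1⌋ = 0.
Subsquare: lon ⌊0.5177/0.0833333⌋ = 6 → g; lat ⌊0.7226/0.0416667⌋ = 17 → r.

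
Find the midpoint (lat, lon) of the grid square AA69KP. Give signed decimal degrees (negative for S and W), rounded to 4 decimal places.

-80.3542, -167.1250

Field A=0, A=0: +0·20° lon, +0·10° lat → SW at lon -180°, lat -90°.
Square 6, 9: +6·2° lon, +9·1° lat → SW at lon -168°, lat -81°.
Subsquare k=10, p=15: +10·0.0833333° lon, +15·0.0416667° lat → SW at lon -167.167°, lat -80.375°.
Cell spans 0.0833333° lon × 0.0416667° lat. Centre is SW corner plus half of each.
latitude -80.3542, longitude -167.1250.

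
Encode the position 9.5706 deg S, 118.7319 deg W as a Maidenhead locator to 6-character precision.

DI00pk

Shift to the Maidenhead origin (180°W, 90°S): lon 61.2681, lat 80.4294.
Field: lon ⌊61.2681/20⌋ = 3 → D; lat ⌊80.4294/10⌋ = 8 → I.
Square: lon ⌊1.2681/2⌋ = 0; lat ⌊0.4294/1⌋ = 0.
Subsquare: lon ⌊1.2681/0.0833333⌋ = 15 → p; lat ⌊0.4294/0.0416667⌋ = 10 → k.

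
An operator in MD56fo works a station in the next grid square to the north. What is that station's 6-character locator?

MD56fp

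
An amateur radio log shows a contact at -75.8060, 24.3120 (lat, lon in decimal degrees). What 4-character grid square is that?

Offset from 180°W / 90°S: lon 204.31°, lat 14.19°.
Field (20°×10°, letters A–R): lon ⌊204.31/20⌋ = 10 → K; lat ⌊14.19/10⌋ = 1 → B.
Square (2°×1°, digits 0–9): lon ⌊4.31/2⌋ = 2; lat ⌊4.19/1⌋ = 4.

KB24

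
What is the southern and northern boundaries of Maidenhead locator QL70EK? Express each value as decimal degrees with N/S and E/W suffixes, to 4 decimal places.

20.4167° N, 20.4583° N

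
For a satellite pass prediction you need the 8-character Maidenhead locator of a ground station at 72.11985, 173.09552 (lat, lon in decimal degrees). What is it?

Offset from 180°W / 90°S: lon 353.09552°, lat 162.11985°.
Field: lon ⌊353.09552/20⌋ = 17 → R; lat ⌊162.11985/10⌋ = 16 → Q.
Square: lon ⌊13.09552/2⌋ = 6; lat ⌊2.11985/1⌋ = 2.
Subsquare: lon ⌊1.09552/0.0833333⌋ = 13 → n; lat ⌊0.11985/0.0416667⌋ = 2 → c.
Extended square: lon ⌊0.01219/0.00833333⌋ = 1; lat ⌊0.03652/0.00416667⌋ = 8.

RQ62nc18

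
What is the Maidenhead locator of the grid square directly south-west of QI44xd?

Longitude subsquare x = 23; −1 → 22 = w.
Latitude subsquare d = 3; −1 → 2 = c.

QI44wc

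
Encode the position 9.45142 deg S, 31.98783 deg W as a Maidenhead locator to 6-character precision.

Offset from 180°W / 90°S: lon 148.0122°, lat 80.5486°.
Field: lon ⌊148.0122/20⌋ = 7 → H; lat ⌊80.5486/10⌋ = 8 → I.
Square: lon ⌊8.0122/2⌋ = 4; lat ⌊0.5486/1⌋ = 0.
Subsquare: lon ⌊0.0122/0.0833333⌋ = 0 → a; lat ⌊0.5486/0.0416667⌋ = 13 → n.

HI40an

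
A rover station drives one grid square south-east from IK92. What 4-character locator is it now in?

JK01

Longitude square 9; +1 → 10, wraps to 0, carry into field.
Longitude field I = 8; +1 → 9 = J.
Latitude square 2; −1 → 1.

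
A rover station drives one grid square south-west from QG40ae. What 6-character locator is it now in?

Longitude subsquare a = 0; −1 → -1, wraps to 23 = x, carry into square.
Longitude square 4; −1 → 3.
Latitude subsquare e = 4; −1 → 3 = d.

QG30xd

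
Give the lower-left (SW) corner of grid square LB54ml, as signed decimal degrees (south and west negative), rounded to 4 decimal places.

Field L=11, B=1: +11·20° lon, +1·10° lat → SW at lon 40°, lat -80°.
Square 5, 4: +5·2° lon, +4·1° lat → SW at lon 50°, lat -76°.
Subsquare m=12, l=11: +12·0.0833333° lon, +11·0.0416667° lat → SW at lon 51°, lat -75.5417°.
latitude -75.5417, longitude 51.0000.

-75.5417, 51.0000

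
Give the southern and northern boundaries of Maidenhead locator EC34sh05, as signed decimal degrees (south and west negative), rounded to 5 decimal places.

Field E=4, C=2: +4·20° lon, +2·10° lat → SW at lon -100°, lat -70°.
Square 3, 4: +3·2° lon, +4·1° lat → SW at lon -94°, lat -66°.
Subsquare s=18, h=7: +18·0.0833333° lon, +7·0.0416667° lat → SW at lon -92.5°, lat -65.7083°.
Extended square 0, 5: +0·0.00833333° lon, +5·0.00416667° lat → SW at lon -92.5°, lat -65.6875°.
Cell spans 0.00833333° lon × 0.00416667° lat.
south -65.68750, north -65.68333.

-65.68750, -65.68333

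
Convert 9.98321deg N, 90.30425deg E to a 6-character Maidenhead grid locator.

NJ59dx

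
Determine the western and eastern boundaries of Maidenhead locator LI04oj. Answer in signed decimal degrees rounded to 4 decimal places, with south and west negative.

41.1667, 41.2500

Field L=11, I=8: +11·20° lon, +8·10° lat → SW at lon 40°, lat -10°.
Square 0, 4: +0·2° lon, +4·1° lat → SW at lon 40°, lat -6°.
Subsquare o=14, j=9: +14·0.0833333° lon, +9·0.0416667° lat → SW at lon 41.1667°, lat -5.625°.
Cell spans 0.0833333° lon × 0.0416667° lat.
west 41.1667, east 41.2500.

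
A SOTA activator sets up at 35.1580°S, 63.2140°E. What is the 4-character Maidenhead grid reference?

MF14

Offset from 180°W / 90°S: lon 243.21°, lat 54.84°.
Field: 243.21/20 → 12 → M, 54.84/10 → 5 → F; chars MF.
Square: 3.21/2 → 1, 4.84/1 → 4; chars 14.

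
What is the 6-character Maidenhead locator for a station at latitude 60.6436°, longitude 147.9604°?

QP30xp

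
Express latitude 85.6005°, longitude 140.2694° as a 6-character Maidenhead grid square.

Shift to the Maidenhead origin (180°W, 90°S): lon 320.2694, lat 175.6005.
Field: 320.2694/20 → 16 → Q, 175.6005/10 → 17 → R; chars QR.
Square: 0.2694/2 → 0, 5.6005/1 → 5; chars 05.
Subsquare: 0.2694/0.0833333 → 3 → d, 0.6005/0.0416667 → 14 → o; chars do.

QR05do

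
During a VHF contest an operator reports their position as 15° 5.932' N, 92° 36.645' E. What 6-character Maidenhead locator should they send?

NK65hc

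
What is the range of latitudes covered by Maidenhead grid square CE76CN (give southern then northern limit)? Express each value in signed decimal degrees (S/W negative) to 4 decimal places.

Field C=2, E=4: +2·20° lon, +4·10° lat → SW at lon -140°, lat -50°.
Square 7, 6: +7·2° lon, +6·1° lat → SW at lon -126°, lat -44°.
Subsquare c=2, n=13: +2·0.0833333° lon, +13·0.0416667° lat → SW at lon -125.833°, lat -43.4583°.
Cell spans 0.0833333° lon × 0.0416667° lat.
south -43.4583, north -43.4167.

-43.4583, -43.4167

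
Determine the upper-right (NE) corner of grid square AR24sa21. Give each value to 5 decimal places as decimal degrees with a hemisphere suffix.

84.00833° N, 174.47500° W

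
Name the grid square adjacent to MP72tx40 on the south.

Latitude extended square 0; −1 → -1, wraps to 9, carry into subsquare.
Latitude subsquare x = 23; −1 → 22 = w.
The longitude characters are unchanged.

MP72tw49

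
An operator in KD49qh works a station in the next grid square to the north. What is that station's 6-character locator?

KD49qi

Latitude subsquare h = 7; +1 → 8 = i.
The longitude characters are unchanged.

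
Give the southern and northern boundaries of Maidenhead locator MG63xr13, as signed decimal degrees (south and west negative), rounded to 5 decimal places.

-26.27917, -26.27500

Field M=12, G=6: +12·20° lon, +6·10° lat → SW at lon 60°, lat -30°.
Square 6, 3: +6·2° lon, +3·1° lat → SW at lon 72°, lat -27°.
Subsquare x=23, r=17: +23·0.0833333° lon, +17·0.0416667° lat → SW at lon 73.9167°, lat -26.2917°.
Extended square 1, 3: +1·0.00833333° lon, +3·0.00416667° lat → SW at lon 73.925°, lat -26.2792°.
Cell spans 0.00833333° lon × 0.00416667° lat.
south -26.27917, north -26.27500.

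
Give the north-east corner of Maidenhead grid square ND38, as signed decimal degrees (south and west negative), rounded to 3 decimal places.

Field N=13, D=3: +13·20° lon, +3·10° lat → SW at lon 80°, lat -60°.
Square 3, 8: +3·2° lon, +8·1° lat → SW at lon 86°, lat -52°.
Cell spans 2° lon × 1° lat. NE corner is SW corner plus one full cell.
latitude -51.000, longitude 88.000.

-51.000, 88.000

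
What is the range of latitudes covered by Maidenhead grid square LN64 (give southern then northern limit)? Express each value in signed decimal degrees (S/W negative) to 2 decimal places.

44.00, 45.00

Field L=11, N=13: +11·20° lon, +13·10° lat → SW at lon 40°, lat 40°.
Square 6, 4: +6·2° lon, +4·1° lat → SW at lon 52°, lat 44°.
Cell spans 2° lon × 1° lat.
south 44.00, north 45.00.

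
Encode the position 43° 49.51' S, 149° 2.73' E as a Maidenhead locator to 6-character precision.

QE46me

Add 180° to longitude and 90° to latitude: 329.0455, 46.1748.
Field (20°×10°, letters A–R): 329.0455/20 → 16 → Q, 46.1748/10 → 4 → E; chars QE.
Square (2°×1°, digits 0–9): 9.0455/2 → 4, 6.1748/1 → 6; chars 46.
Subsquare (5′×2.5′, letters a–x): 1.0455/0.0833333 → 12 → m, 0.1748/0.0416667 → 4 → e; chars me.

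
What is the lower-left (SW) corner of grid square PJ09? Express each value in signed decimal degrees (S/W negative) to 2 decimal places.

Field P=15, J=9: +15·20° lon, +9·10° lat → SW at lon 120°, lat 0°.
Square 0, 9: +0·2° lon, +9·1° lat → SW at lon 120°, lat 9°.
latitude 9.00, longitude 120.00.

9.00, 120.00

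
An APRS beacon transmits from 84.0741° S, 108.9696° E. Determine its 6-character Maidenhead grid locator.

Add 180° to longitude and 90° to latitude: 288.9696, 5.9259.
Field: lon ⌊288.9696/20⌋ = 14 → O; lat ⌊5.9259/10⌋ = 0 → A.
Square: lon ⌊8.9696/2⌋ = 4; lat ⌊5.9259/1⌋ = 5.
Subsquare: lon ⌊0.9696/0.0833333⌋ = 11 → l; lat ⌊0.9259/0.0416667⌋ = 22 → w.

OA45lw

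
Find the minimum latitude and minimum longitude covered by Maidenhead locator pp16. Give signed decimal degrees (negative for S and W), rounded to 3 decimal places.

66.000, 122.000

Field P=15, P=15: +15·20° lon, +15·10° lat → SW at lon 120°, lat 60°.
Square 1, 6: +1·2° lon, +6·1° lat → SW at lon 122°, lat 66°.
latitude 66.000, longitude 122.000.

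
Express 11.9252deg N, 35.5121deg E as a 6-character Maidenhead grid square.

KK71sw

Shift to the Maidenhead origin (180°W, 90°S): lon 215.5121, lat 101.9252.
Field (20°×10°, letters A–R): lon ⌊215.5121/20⌋ = 10 → K; lat ⌊101.9252/10⌋ = 10 → K.
Square (2°×1°, digits 0–9): lon ⌊15.5121/2⌋ = 7; lat ⌊1.9252/1⌋ = 1.
Subsquare (5′×2.5′, letters a–x): lon ⌊1.5121/0.0833333⌋ = 18 → s; lat ⌊0.9252/0.0416667⌋ = 22 → w.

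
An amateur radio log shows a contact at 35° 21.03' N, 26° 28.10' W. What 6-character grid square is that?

Add 180° to longitude and 90° to latitude: 153.5317, 125.3505.
Field: lon ⌊153.5317/20⌋ = 7 → H; lat ⌊125.3505/10⌋ = 12 → M.
Square: lon ⌊13.5317/2⌋ = 6; lat ⌊5.3505/1⌋ = 5.
Subsquare: lon ⌊1.5317/0.0833333⌋ = 18 → s; lat ⌊0.3505/0.0416667⌋ = 8 → i.

HM65si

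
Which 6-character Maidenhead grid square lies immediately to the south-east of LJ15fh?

LJ15gg

Longitude subsquare f = 5; +1 → 6 = g.
Latitude subsquare h = 7; −1 → 6 = g.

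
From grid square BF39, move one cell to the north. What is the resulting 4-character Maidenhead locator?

Latitude square 9; +1 → 10, wraps to 0, carry into field.
Latitude field F = 5; +1 → 6 = G.
The longitude characters are unchanged.

BG30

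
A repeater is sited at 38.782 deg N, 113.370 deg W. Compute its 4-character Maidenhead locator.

Offset from 180°W / 90°S: lon 66.63°, lat 128.78°.
Field: lon ⌊66.63/20⌋ = 3 → D; lat ⌊128.78/10⌋ = 12 → M.
Square: lon ⌊6.63/2⌋ = 3; lat ⌊8.78/1⌋ = 8.

DM38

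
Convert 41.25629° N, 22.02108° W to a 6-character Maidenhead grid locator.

HN81xg

Shift to the Maidenhead origin (180°W, 90°S): lon 157.9789, lat 131.2563.
Field (20°×10°, letters A–R): lon ⌊157.9789/20⌋ = 7 → H; lat ⌊131.2563/10⌋ = 13 → N.
Square (2°×1°, digits 0–9): lon ⌊17.9789/2⌋ = 8; lat ⌊1.2563/1⌋ = 1.
Subsquare (5′×2.5′, letters a–x): lon ⌊1.9789/0.0833333⌋ = 23 → x; lat ⌊0.2563/0.0416667⌋ = 6 → g.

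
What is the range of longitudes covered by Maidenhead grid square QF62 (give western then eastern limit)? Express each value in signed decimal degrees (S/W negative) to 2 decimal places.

Field Q=16, F=5: +16·20° lon, +5·10° lat → SW at lon 140°, lat -40°.
Square 6, 2: +6·2° lon, +2·1° lat → SW at lon 152°, lat -38°.
Cell spans 2° lon × 1° lat.
west 152.00, east 154.00.

152.00, 154.00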